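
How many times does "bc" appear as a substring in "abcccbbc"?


Searching for "bc" in "abcccbbc"
Scanning each position:
  Position 0: "ab" => no
  Position 1: "bc" => MATCH
  Position 2: "cc" => no
  Position 3: "cc" => no
  Position 4: "cb" => no
  Position 5: "bb" => no
  Position 6: "bc" => MATCH
Total occurrences: 2

2


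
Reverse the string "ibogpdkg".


Input: ibogpdkg
Reading characters right to left:
  Position 7: 'g'
  Position 6: 'k'
  Position 5: 'd'
  Position 4: 'p'
  Position 3: 'g'
  Position 2: 'o'
  Position 1: 'b'
  Position 0: 'i'
Reversed: gkdpgobi

gkdpgobi


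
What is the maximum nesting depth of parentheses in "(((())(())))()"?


Input: "(((())(())))()"
Tracking depth:
  Position 0 '(': depth becomes 1
  Position 1 '(': depth becomes 2
  Position 2 '(': depth becomes 3
  Position 3 '(': depth becomes 4
  Position 4 ')': depth becomes 3
  Position 5 ')': depth becomes 2
  Position 6 '(': depth becomes 3
  Position 7 '(': depth becomes 4
  Position 8 ')': depth becomes 3
  Position 9 ')': depth becomes 2
  Position 10 ')': depth becomes 1
  Position 11 ')': depth becomes 0
  Position 12 '(': depth becomes 1
  Position 13 ')': depth becomes 0
Maximum depth reached: 4

4


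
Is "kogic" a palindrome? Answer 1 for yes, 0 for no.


Input: kogic
Reversed: cigok
  Compare pos 0 ('k') with pos 4 ('c'): MISMATCH
  Compare pos 1 ('o') with pos 3 ('i'): MISMATCH
Result: not a palindrome

0


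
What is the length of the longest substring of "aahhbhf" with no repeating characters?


Input: "aahhbhf"
Sliding window (track last position of each char):
  Position 0 ('a'): window [0,0] length 1 -- new best
  Position 1 ('a'): repeat (last at 0), move window start to 1
  Position 1 ('a'): window [1,1] length 1
  Position 2 ('h'): window [1,2] length 2 -- new best
  Position 3 ('h'): repeat (last at 2), move window start to 3
  Position 3 ('h'): window [3,3] length 1
  Position 4 ('b'): window [3,4] length 2
  Position 5 ('h'): repeat (last at 3), move window start to 4
  Position 5 ('h'): window [4,5] length 2
  Position 6 ('f'): window [4,6] length 3 -- new best
Longest substring with no repeats: "bhf" with length 3

3


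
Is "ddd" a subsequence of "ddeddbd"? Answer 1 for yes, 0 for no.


Check if "ddd" is a subsequence of "ddeddbd"
Greedy scan:
  Position 0 ('d'): matches sub[0] = 'd'
  Position 1 ('d'): matches sub[1] = 'd'
  Position 2 ('e'): no match needed
  Position 3 ('d'): matches sub[2] = 'd'
  Position 4 ('d'): no match needed
  Position 5 ('b'): no match needed
  Position 6 ('d'): no match needed
All 3 characters matched => is a subsequence

1


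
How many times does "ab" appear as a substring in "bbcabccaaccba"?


Searching for "ab" in "bbcabccaaccba"
Scanning each position:
  Position 0: "bb" => no
  Position 1: "bc" => no
  Position 2: "ca" => no
  Position 3: "ab" => MATCH
  Position 4: "bc" => no
  Position 5: "cc" => no
  Position 6: "ca" => no
  Position 7: "aa" => no
  Position 8: "ac" => no
  Position 9: "cc" => no
  Position 10: "cb" => no
  Position 11: "ba" => no
Total occurrences: 1

1


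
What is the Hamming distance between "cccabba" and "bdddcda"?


Comparing "cccabba" and "bdddcda" position by position:
  Position 0: 'c' vs 'b' => differ
  Position 1: 'c' vs 'd' => differ
  Position 2: 'c' vs 'd' => differ
  Position 3: 'a' vs 'd' => differ
  Position 4: 'b' vs 'c' => differ
  Position 5: 'b' vs 'd' => differ
  Position 6: 'a' vs 'a' => same
Total differences (Hamming distance): 6

6


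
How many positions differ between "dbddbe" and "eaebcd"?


Comparing "dbddbe" and "eaebcd" position by position:
  Position 0: 'd' vs 'e' => DIFFER
  Position 1: 'b' vs 'a' => DIFFER
  Position 2: 'd' vs 'e' => DIFFER
  Position 3: 'd' vs 'b' => DIFFER
  Position 4: 'b' vs 'c' => DIFFER
  Position 5: 'e' vs 'd' => DIFFER
Positions that differ: 6

6


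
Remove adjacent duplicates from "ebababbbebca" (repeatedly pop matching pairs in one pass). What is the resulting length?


Input: ebababbbebca
Stack-based adjacent duplicate removal:
  Read 'e': push. Stack: e
  Read 'b': push. Stack: eb
  Read 'a': push. Stack: eba
  Read 'b': push. Stack: ebab
  Read 'a': push. Stack: ebaba
  Read 'b': push. Stack: ebabab
  Read 'b': matches stack top 'b' => pop. Stack: ebaba
  Read 'b': push. Stack: ebabab
  Read 'e': push. Stack: ebababe
  Read 'b': push. Stack: ebababeb
  Read 'c': push. Stack: ebababebc
  Read 'a': push. Stack: ebababebca
Final stack: "ebababebca" (length 10)

10


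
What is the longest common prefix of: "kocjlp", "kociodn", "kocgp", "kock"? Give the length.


Words: kocjlp, kociodn, kocgp, kock
  Position 0: all 'k' => match
  Position 1: all 'o' => match
  Position 2: all 'c' => match
  Position 3: ('j', 'i', 'g', 'k') => mismatch, stop
LCP = "koc" (length 3)

3


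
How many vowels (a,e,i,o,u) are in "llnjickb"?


Input: llnjickb
Checking each character:
  'l' at position 0: consonant
  'l' at position 1: consonant
  'n' at position 2: consonant
  'j' at position 3: consonant
  'i' at position 4: vowel (running total: 1)
  'c' at position 5: consonant
  'k' at position 6: consonant
  'b' at position 7: consonant
Total vowels: 1

1


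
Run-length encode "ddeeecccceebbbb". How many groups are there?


Input: ddeeecccceebbbb
Scanning for consecutive runs:
  Group 1: 'd' x 2 (positions 0-1)
  Group 2: 'e' x 3 (positions 2-4)
  Group 3: 'c' x 4 (positions 5-8)
  Group 4: 'e' x 2 (positions 9-10)
  Group 5: 'b' x 4 (positions 11-14)
Total groups: 5

5


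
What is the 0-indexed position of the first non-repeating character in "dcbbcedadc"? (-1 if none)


Input: dcbbcedadc
Character frequencies:
  'a': 1
  'b': 2
  'c': 3
  'd': 3
  'e': 1
Scanning left to right for freq == 1:
  Position 0 ('d'): freq=3, skip
  Position 1 ('c'): freq=3, skip
  Position 2 ('b'): freq=2, skip
  Position 3 ('b'): freq=2, skip
  Position 4 ('c'): freq=3, skip
  Position 5 ('e'): unique! => answer = 5

5


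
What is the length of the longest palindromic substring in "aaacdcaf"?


Input: "aaacdcaf"
Checking substrings for palindromes:
  [2:7] "acdca" (len 5) => palindrome
  [0:3] "aaa" (len 3) => palindrome
  [3:6] "cdc" (len 3) => palindrome
  [0:2] "aa" (len 2) => palindrome
  [1:3] "aa" (len 2) => palindrome
Longest palindromic substring: "acdca" with length 5

5


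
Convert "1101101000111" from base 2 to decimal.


Input: "1101101000111" in base 2
Positional expansion:
  Digit '1' (value 1) x 2^12 = 4096
  Digit '1' (value 1) x 2^11 = 2048
  Digit '0' (value 0) x 2^10 = 0
  Digit '1' (value 1) x 2^9 = 512
  Digit '1' (value 1) x 2^8 = 256
  Digit '0' (value 0) x 2^7 = 0
  Digit '1' (value 1) x 2^6 = 64
  Digit '0' (value 0) x 2^5 = 0
  Digit '0' (value 0) x 2^4 = 0
  Digit '0' (value 0) x 2^3 = 0
  Digit '1' (value 1) x 2^2 = 4
  Digit '1' (value 1) x 2^1 = 2
  Digit '1' (value 1) x 2^0 = 1
Sum = 6983

6983


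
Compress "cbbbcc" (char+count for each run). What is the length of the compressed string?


Input: cbbbcc
Runs:
  'c' x 1 => "c1"
  'b' x 3 => "b3"
  'c' x 2 => "c2"
Compressed: "c1b3c2"
Compressed length: 6

6


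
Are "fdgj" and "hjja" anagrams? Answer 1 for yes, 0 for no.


Strings: "fdgj", "hjja"
Sorted first:  dfgj
Sorted second: ahjj
Differ at position 0: 'd' vs 'a' => not anagrams

0


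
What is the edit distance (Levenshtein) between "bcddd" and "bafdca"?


Computing edit distance: "bcddd" -> "bafdca"
DP table:
           b    a    f    d    c    a
      0    1    2    3    4    5    6
  b   1    0    1    2    3    4    5
  c   2    1    1    2    3    3    4
  d   3    2    2    2    2    3    4
  d   4    3    3    3    2    3    4
  d   5    4    4    4    3    3    4
Edit distance = dp[5][6] = 4

4


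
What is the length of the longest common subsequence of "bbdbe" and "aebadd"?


LCS of "bbdbe" and "aebadd"
DP table:
           a    e    b    a    d    d
      0    0    0    0    0    0    0
  b   0    0    0    1    1    1    1
  b   0    0    0    1    1    1    1
  d   0    0    0    1    1    2    2
  b   0    0    0    1    1    2    2
  e   0    0    1    1    1    2    2
LCS length = dp[5][6] = 2

2


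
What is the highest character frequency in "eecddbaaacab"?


Input: eecddbaaacab
Character counts:
  'a': 4
  'b': 2
  'c': 2
  'd': 2
  'e': 2
Maximum frequency: 4

4


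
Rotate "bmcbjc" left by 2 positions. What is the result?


Input: "bmcbjc", rotate left by 2
First 2 characters: "bm"
Remaining characters: "cbjc"
Concatenate remaining + first: "cbjc" + "bm" = "cbjcbm"

cbjcbm


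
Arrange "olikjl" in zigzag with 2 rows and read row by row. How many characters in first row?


Zigzag "olikjl" into 2 rows:
Placing characters:
  'o' => row 0
  'l' => row 1
  'i' => row 0
  'k' => row 1
  'j' => row 0
  'l' => row 1
Rows:
  Row 0: "oij"
  Row 1: "lkl"
First row length: 3

3


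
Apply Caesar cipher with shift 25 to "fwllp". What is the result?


Caesar cipher: shift "fwllp" by 25
  'f' (pos 5) + 25 = pos 4 = 'e'
  'w' (pos 22) + 25 = pos 21 = 'v'
  'l' (pos 11) + 25 = pos 10 = 'k'
  'l' (pos 11) + 25 = pos 10 = 'k'
  'p' (pos 15) + 25 = pos 14 = 'o'
Result: evkko

evkko


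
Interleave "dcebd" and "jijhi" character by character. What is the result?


Interleaving "dcebd" and "jijhi":
  Position 0: 'd' from first, 'j' from second => "dj"
  Position 1: 'c' from first, 'i' from second => "ci"
  Position 2: 'e' from first, 'j' from second => "ej"
  Position 3: 'b' from first, 'h' from second => "bh"
  Position 4: 'd' from first, 'i' from second => "di"
Result: djciejbhdi

djciejbhdi


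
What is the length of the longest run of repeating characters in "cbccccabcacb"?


Input: "cbccccabcacb"
Scanning for longest run:
  Position 1 ('b'): new char, reset run to 1
  Position 2 ('c'): new char, reset run to 1
  Position 3 ('c'): continues run of 'c', length=2
  Position 4 ('c'): continues run of 'c', length=3
  Position 5 ('c'): continues run of 'c', length=4
  Position 6 ('a'): new char, reset run to 1
  Position 7 ('b'): new char, reset run to 1
  Position 8 ('c'): new char, reset run to 1
  Position 9 ('a'): new char, reset run to 1
  Position 10 ('c'): new char, reset run to 1
  Position 11 ('b'): new char, reset run to 1
Longest run: 'c' with length 4

4


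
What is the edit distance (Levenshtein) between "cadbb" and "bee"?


Computing edit distance: "cadbb" -> "bee"
DP table:
           b    e    e
      0    1    2    3
  c   1    1    2    3
  a   2    2    2    3
  d   3    3    3    3
  b   4    3    4    4
  b   5    4    4    5
Edit distance = dp[5][3] = 5

5


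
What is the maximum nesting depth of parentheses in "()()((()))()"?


Input: "()()((()))()"
Tracking depth:
  Position 0 '(': depth becomes 1
  Position 1 ')': depth becomes 0
  Position 2 '(': depth becomes 1
  Position 3 ')': depth becomes 0
  Position 4 '(': depth becomes 1
  Position 5 '(': depth becomes 2
  Position 6 '(': depth becomes 3
  Position 7 ')': depth becomes 2
  Position 8 ')': depth becomes 1
  Position 9 ')': depth becomes 0
  Position 10 '(': depth becomes 1
  Position 11 ')': depth becomes 0
Maximum depth reached: 3

3


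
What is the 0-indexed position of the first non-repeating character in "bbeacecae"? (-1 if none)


Input: bbeacecae
Character frequencies:
  'a': 2
  'b': 2
  'c': 2
  'e': 3
Scanning left to right for freq == 1:
  Position 0 ('b'): freq=2, skip
  Position 1 ('b'): freq=2, skip
  Position 2 ('e'): freq=3, skip
  Position 3 ('a'): freq=2, skip
  Position 4 ('c'): freq=2, skip
  Position 5 ('e'): freq=3, skip
  Position 6 ('c'): freq=2, skip
  Position 7 ('a'): freq=2, skip
  Position 8 ('e'): freq=3, skip
  No unique character found => answer = -1

-1


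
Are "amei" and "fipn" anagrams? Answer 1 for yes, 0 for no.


Strings: "amei", "fipn"
Sorted first:  aeim
Sorted second: finp
Differ at position 0: 'a' vs 'f' => not anagrams

0


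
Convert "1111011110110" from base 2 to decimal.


Input: "1111011110110" in base 2
Positional expansion:
  Digit '1' (value 1) x 2^12 = 4096
  Digit '1' (value 1) x 2^11 = 2048
  Digit '1' (value 1) x 2^10 = 1024
  Digit '1' (value 1) x 2^9 = 512
  Digit '0' (value 0) x 2^8 = 0
  Digit '1' (value 1) x 2^7 = 128
  Digit '1' (value 1) x 2^6 = 64
  Digit '1' (value 1) x 2^5 = 32
  Digit '1' (value 1) x 2^4 = 16
  Digit '0' (value 0) x 2^3 = 0
  Digit '1' (value 1) x 2^2 = 4
  Digit '1' (value 1) x 2^1 = 2
  Digit '0' (value 0) x 2^0 = 0
Sum = 7926

7926


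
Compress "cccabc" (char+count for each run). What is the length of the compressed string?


Input: cccabc
Runs:
  'c' x 3 => "c3"
  'a' x 1 => "a1"
  'b' x 1 => "b1"
  'c' x 1 => "c1"
Compressed: "c3a1b1c1"
Compressed length: 8

8


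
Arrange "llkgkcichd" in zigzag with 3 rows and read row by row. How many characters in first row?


Zigzag "llkgkcichd" into 3 rows:
Placing characters:
  'l' => row 0
  'l' => row 1
  'k' => row 2
  'g' => row 1
  'k' => row 0
  'c' => row 1
  'i' => row 2
  'c' => row 1
  'h' => row 0
  'd' => row 1
Rows:
  Row 0: "lkh"
  Row 1: "lgccd"
  Row 2: "ki"
First row length: 3

3


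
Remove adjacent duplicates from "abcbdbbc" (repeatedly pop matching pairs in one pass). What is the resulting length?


Input: abcbdbbc
Stack-based adjacent duplicate removal:
  Read 'a': push. Stack: a
  Read 'b': push. Stack: ab
  Read 'c': push. Stack: abc
  Read 'b': push. Stack: abcb
  Read 'd': push. Stack: abcbd
  Read 'b': push. Stack: abcbdb
  Read 'b': matches stack top 'b' => pop. Stack: abcbd
  Read 'c': push. Stack: abcbdc
Final stack: "abcbdc" (length 6)

6


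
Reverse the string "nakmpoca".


Input: nakmpoca
Reading characters right to left:
  Position 7: 'a'
  Position 6: 'c'
  Position 5: 'o'
  Position 4: 'p'
  Position 3: 'm'
  Position 2: 'k'
  Position 1: 'a'
  Position 0: 'n'
Reversed: acopmkan

acopmkan


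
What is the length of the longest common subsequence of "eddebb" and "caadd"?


LCS of "eddebb" and "caadd"
DP table:
           c    a    a    d    d
      0    0    0    0    0    0
  e   0    0    0    0    0    0
  d   0    0    0    0    1    1
  d   0    0    0    0    1    2
  e   0    0    0    0    1    2
  b   0    0    0    0    1    2
  b   0    0    0    0    1    2
LCS length = dp[6][5] = 2

2


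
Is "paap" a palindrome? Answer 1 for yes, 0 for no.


Input: paap
Reversed: paap
  Compare pos 0 ('p') with pos 3 ('p'): match
  Compare pos 1 ('a') with pos 2 ('a'): match
Result: palindrome

1


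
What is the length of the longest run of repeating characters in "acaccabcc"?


Input: "acaccabcc"
Scanning for longest run:
  Position 1 ('c'): new char, reset run to 1
  Position 2 ('a'): new char, reset run to 1
  Position 3 ('c'): new char, reset run to 1
  Position 4 ('c'): continues run of 'c', length=2
  Position 5 ('a'): new char, reset run to 1
  Position 6 ('b'): new char, reset run to 1
  Position 7 ('c'): new char, reset run to 1
  Position 8 ('c'): continues run of 'c', length=2
Longest run: 'c' with length 2

2


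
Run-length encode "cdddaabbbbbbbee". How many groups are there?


Input: cdddaabbbbbbbee
Scanning for consecutive runs:
  Group 1: 'c' x 1 (positions 0-0)
  Group 2: 'd' x 3 (positions 1-3)
  Group 3: 'a' x 2 (positions 4-5)
  Group 4: 'b' x 7 (positions 6-12)
  Group 5: 'e' x 2 (positions 13-14)
Total groups: 5

5


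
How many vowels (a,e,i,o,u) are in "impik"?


Input: impik
Checking each character:
  'i' at position 0: vowel (running total: 1)
  'm' at position 1: consonant
  'p' at position 2: consonant
  'i' at position 3: vowel (running total: 2)
  'k' at position 4: consonant
Total vowels: 2

2


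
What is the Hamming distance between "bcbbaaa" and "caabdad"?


Comparing "bcbbaaa" and "caabdad" position by position:
  Position 0: 'b' vs 'c' => differ
  Position 1: 'c' vs 'a' => differ
  Position 2: 'b' vs 'a' => differ
  Position 3: 'b' vs 'b' => same
  Position 4: 'a' vs 'd' => differ
  Position 5: 'a' vs 'a' => same
  Position 6: 'a' vs 'd' => differ
Total differences (Hamming distance): 5

5


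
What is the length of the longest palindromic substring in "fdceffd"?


Input: "fdceffd"
Checking substrings for palindromes:
  [4:6] "ff" (len 2) => palindrome
Longest palindromic substring: "ff" with length 2

2


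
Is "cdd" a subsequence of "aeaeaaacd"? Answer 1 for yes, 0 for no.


Check if "cdd" is a subsequence of "aeaeaaacd"
Greedy scan:
  Position 0 ('a'): no match needed
  Position 1 ('e'): no match needed
  Position 2 ('a'): no match needed
  Position 3 ('e'): no match needed
  Position 4 ('a'): no match needed
  Position 5 ('a'): no match needed
  Position 6 ('a'): no match needed
  Position 7 ('c'): matches sub[0] = 'c'
  Position 8 ('d'): matches sub[1] = 'd'
Only matched 2/3 characters => not a subsequence

0


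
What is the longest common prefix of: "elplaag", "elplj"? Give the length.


Words: elplaag, elplj
  Position 0: all 'e' => match
  Position 1: all 'l' => match
  Position 2: all 'p' => match
  Position 3: all 'l' => match
  Position 4: ('a', 'j') => mismatch, stop
LCP = "elpl" (length 4)

4


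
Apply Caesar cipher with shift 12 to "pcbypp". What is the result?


Caesar cipher: shift "pcbypp" by 12
  'p' (pos 15) + 12 = pos 1 = 'b'
  'c' (pos 2) + 12 = pos 14 = 'o'
  'b' (pos 1) + 12 = pos 13 = 'n'
  'y' (pos 24) + 12 = pos 10 = 'k'
  'p' (pos 15) + 12 = pos 1 = 'b'
  'p' (pos 15) + 12 = pos 1 = 'b'
Result: bonkbb

bonkbb


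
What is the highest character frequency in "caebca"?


Input: caebca
Character counts:
  'a': 2
  'b': 1
  'c': 2
  'e': 1
Maximum frequency: 2

2


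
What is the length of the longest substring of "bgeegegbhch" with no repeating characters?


Input: "bgeegegbhch"
Sliding window (track last position of each char):
  Position 0 ('b'): window [0,0] length 1 -- new best
  Position 1 ('g'): window [0,1] length 2 -- new best
  Position 2 ('e'): window [0,2] length 3 -- new best
  Position 3 ('e'): repeat (last at 2), move window start to 3
  Position 3 ('e'): window [3,3] length 1
  Position 4 ('g'): window [3,4] length 2
  Position 5 ('e'): repeat (last at 3), move window start to 4
  Position 5 ('e'): window [4,5] length 2
  Position 6 ('g'): repeat (last at 4), move window start to 5
  Position 6 ('g'): window [5,6] length 2
  Position 7 ('b'): window [5,7] length 3
  Position 8 ('h'): window [5,8] length 4 -- new best
  Position 9 ('c'): window [5,9] length 5 -- new best
  Position 10 ('h'): repeat (last at 8), move window start to 9
  Position 10 ('h'): window [9,10] length 2
Longest substring with no repeats: "egbhc" with length 5

5


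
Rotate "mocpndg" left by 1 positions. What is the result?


Input: "mocpndg", rotate left by 1
First 1 characters: "m"
Remaining characters: "ocpndg"
Concatenate remaining + first: "ocpndg" + "m" = "ocpndgm"

ocpndgm


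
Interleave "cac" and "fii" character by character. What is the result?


Interleaving "cac" and "fii":
  Position 0: 'c' from first, 'f' from second => "cf"
  Position 1: 'a' from first, 'i' from second => "ai"
  Position 2: 'c' from first, 'i' from second => "ci"
Result: cfaici

cfaici


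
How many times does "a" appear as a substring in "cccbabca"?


Searching for "a" in "cccbabca"
Scanning each position:
  Position 0: "c" => no
  Position 1: "c" => no
  Position 2: "c" => no
  Position 3: "b" => no
  Position 4: "a" => MATCH
  Position 5: "b" => no
  Position 6: "c" => no
  Position 7: "a" => MATCH
Total occurrences: 2

2


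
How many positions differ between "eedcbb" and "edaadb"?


Comparing "eedcbb" and "edaadb" position by position:
  Position 0: 'e' vs 'e' => same
  Position 1: 'e' vs 'd' => DIFFER
  Position 2: 'd' vs 'a' => DIFFER
  Position 3: 'c' vs 'a' => DIFFER
  Position 4: 'b' vs 'd' => DIFFER
  Position 5: 'b' vs 'b' => same
Positions that differ: 4

4


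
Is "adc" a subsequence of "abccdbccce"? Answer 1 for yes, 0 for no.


Check if "adc" is a subsequence of "abccdbccce"
Greedy scan:
  Position 0 ('a'): matches sub[0] = 'a'
  Position 1 ('b'): no match needed
  Position 2 ('c'): no match needed
  Position 3 ('c'): no match needed
  Position 4 ('d'): matches sub[1] = 'd'
  Position 5 ('b'): no match needed
  Position 6 ('c'): matches sub[2] = 'c'
  Position 7 ('c'): no match needed
  Position 8 ('c'): no match needed
  Position 9 ('e'): no match needed
All 3 characters matched => is a subsequence

1


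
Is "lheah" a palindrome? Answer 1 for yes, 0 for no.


Input: lheah
Reversed: haehl
  Compare pos 0 ('l') with pos 4 ('h'): MISMATCH
  Compare pos 1 ('h') with pos 3 ('a'): MISMATCH
Result: not a palindrome

0


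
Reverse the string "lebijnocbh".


Input: lebijnocbh
Reading characters right to left:
  Position 9: 'h'
  Position 8: 'b'
  Position 7: 'c'
  Position 6: 'o'
  Position 5: 'n'
  Position 4: 'j'
  Position 3: 'i'
  Position 2: 'b'
  Position 1: 'e'
  Position 0: 'l'
Reversed: hbconjibel

hbconjibel


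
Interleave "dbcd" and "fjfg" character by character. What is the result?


Interleaving "dbcd" and "fjfg":
  Position 0: 'd' from first, 'f' from second => "df"
  Position 1: 'b' from first, 'j' from second => "bj"
  Position 2: 'c' from first, 'f' from second => "cf"
  Position 3: 'd' from first, 'g' from second => "dg"
Result: dfbjcfdg

dfbjcfdg


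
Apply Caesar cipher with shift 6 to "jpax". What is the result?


Caesar cipher: shift "jpax" by 6
  'j' (pos 9) + 6 = pos 15 = 'p'
  'p' (pos 15) + 6 = pos 21 = 'v'
  'a' (pos 0) + 6 = pos 6 = 'g'
  'x' (pos 23) + 6 = pos 3 = 'd'
Result: pvgd

pvgd


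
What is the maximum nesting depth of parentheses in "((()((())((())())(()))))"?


Input: "((()((())((())())(()))))"
Tracking depth:
  Position 0 '(': depth becomes 1
  Position 1 '(': depth becomes 2
  Position 2 '(': depth becomes 3
  Position 3 ')': depth becomes 2
  Position 4 '(': depth becomes 3
  Position 5 '(': depth becomes 4
  Position 6 '(': depth becomes 5
  Position 7 ')': depth becomes 4
  Position 8 ')': depth becomes 3
  Position 9 '(': depth becomes 4
  Position 10 '(': depth becomes 5
  Position 11 '(': depth becomes 6
  Position 12 ')': depth becomes 5
  Position 13 ')': depth becomes 4
  Position 14 '(': depth becomes 5
  Position 15 ')': depth becomes 4
  Position 16 ')': depth becomes 3
  Position 17 '(': depth becomes 4
  Position 18 '(': depth becomes 5
  Position 19 ')': depth becomes 4
  Position 20 ')': depth becomes 3
  Position 21 ')': depth becomes 2
  Position 22 ')': depth becomes 1
  Position 23 ')': depth becomes 0
Maximum depth reached: 6

6


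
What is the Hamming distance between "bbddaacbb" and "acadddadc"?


Comparing "bbddaacbb" and "acadddadc" position by position:
  Position 0: 'b' vs 'a' => differ
  Position 1: 'b' vs 'c' => differ
  Position 2: 'd' vs 'a' => differ
  Position 3: 'd' vs 'd' => same
  Position 4: 'a' vs 'd' => differ
  Position 5: 'a' vs 'd' => differ
  Position 6: 'c' vs 'a' => differ
  Position 7: 'b' vs 'd' => differ
  Position 8: 'b' vs 'c' => differ
Total differences (Hamming distance): 8

8


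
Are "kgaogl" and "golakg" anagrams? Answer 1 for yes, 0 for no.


Strings: "kgaogl", "golakg"
Sorted first:  aggklo
Sorted second: aggklo
Sorted forms match => anagrams

1


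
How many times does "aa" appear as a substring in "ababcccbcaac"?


Searching for "aa" in "ababcccbcaac"
Scanning each position:
  Position 0: "ab" => no
  Position 1: "ba" => no
  Position 2: "ab" => no
  Position 3: "bc" => no
  Position 4: "cc" => no
  Position 5: "cc" => no
  Position 6: "cb" => no
  Position 7: "bc" => no
  Position 8: "ca" => no
  Position 9: "aa" => MATCH
  Position 10: "ac" => no
Total occurrences: 1

1


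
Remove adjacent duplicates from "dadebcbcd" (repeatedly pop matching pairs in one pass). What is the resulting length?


Input: dadebcbcd
Stack-based adjacent duplicate removal:
  Read 'd': push. Stack: d
  Read 'a': push. Stack: da
  Read 'd': push. Stack: dad
  Read 'e': push. Stack: dade
  Read 'b': push. Stack: dadeb
  Read 'c': push. Stack: dadebc
  Read 'b': push. Stack: dadebcb
  Read 'c': push. Stack: dadebcbc
  Read 'd': push. Stack: dadebcbcd
Final stack: "dadebcbcd" (length 9)

9


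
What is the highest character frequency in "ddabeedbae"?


Input: ddabeedbae
Character counts:
  'a': 2
  'b': 2
  'd': 3
  'e': 3
Maximum frequency: 3

3


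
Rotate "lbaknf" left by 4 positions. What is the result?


Input: "lbaknf", rotate left by 4
First 4 characters: "lbak"
Remaining characters: "nf"
Concatenate remaining + first: "nf" + "lbak" = "nflbak"

nflbak


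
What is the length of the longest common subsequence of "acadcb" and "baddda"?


LCS of "acadcb" and "baddda"
DP table:
           b    a    d    d    d    a
      0    0    0    0    0    0    0
  a   0    0    1    1    1    1    1
  c   0    0    1    1    1    1    1
  a   0    0    1    1    1    1    2
  d   0    0    1    2    2    2    2
  c   0    0    1    2    2    2    2
  b   0    1    1    2    2    2    2
LCS length = dp[6][6] = 2

2


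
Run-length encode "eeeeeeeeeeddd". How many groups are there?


Input: eeeeeeeeeeddd
Scanning for consecutive runs:
  Group 1: 'e' x 10 (positions 0-9)
  Group 2: 'd' x 3 (positions 10-12)
Total groups: 2

2


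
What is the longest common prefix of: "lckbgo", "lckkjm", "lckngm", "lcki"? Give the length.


Words: lckbgo, lckkjm, lckngm, lcki
  Position 0: all 'l' => match
  Position 1: all 'c' => match
  Position 2: all 'k' => match
  Position 3: ('b', 'k', 'n', 'i') => mismatch, stop
LCP = "lck" (length 3)

3


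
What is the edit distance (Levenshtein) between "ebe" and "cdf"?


Computing edit distance: "ebe" -> "cdf"
DP table:
           c    d    f
      0    1    2    3
  e   1    1    2    3
  b   2    2    2    3
  e   3    3    3    3
Edit distance = dp[3][3] = 3

3


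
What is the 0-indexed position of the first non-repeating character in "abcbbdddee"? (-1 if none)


Input: abcbbdddee
Character frequencies:
  'a': 1
  'b': 3
  'c': 1
  'd': 3
  'e': 2
Scanning left to right for freq == 1:
  Position 0 ('a'): unique! => answer = 0

0


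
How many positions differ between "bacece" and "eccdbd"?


Comparing "bacece" and "eccdbd" position by position:
  Position 0: 'b' vs 'e' => DIFFER
  Position 1: 'a' vs 'c' => DIFFER
  Position 2: 'c' vs 'c' => same
  Position 3: 'e' vs 'd' => DIFFER
  Position 4: 'c' vs 'b' => DIFFER
  Position 5: 'e' vs 'd' => DIFFER
Positions that differ: 5

5


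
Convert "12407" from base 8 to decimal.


Input: "12407" in base 8
Positional expansion:
  Digit '1' (value 1) x 8^4 = 4096
  Digit '2' (value 2) x 8^3 = 1024
  Digit '4' (value 4) x 8^2 = 256
  Digit '0' (value 0) x 8^1 = 0
  Digit '7' (value 7) x 8^0 = 7
Sum = 5383

5383


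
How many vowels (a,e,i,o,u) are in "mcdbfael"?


Input: mcdbfael
Checking each character:
  'm' at position 0: consonant
  'c' at position 1: consonant
  'd' at position 2: consonant
  'b' at position 3: consonant
  'f' at position 4: consonant
  'a' at position 5: vowel (running total: 1)
  'e' at position 6: vowel (running total: 2)
  'l' at position 7: consonant
Total vowels: 2

2


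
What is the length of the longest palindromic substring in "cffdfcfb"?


Input: "cffdfcfb"
Checking substrings for palindromes:
  [2:5] "fdf" (len 3) => palindrome
  [4:7] "fcf" (len 3) => palindrome
  [1:3] "ff" (len 2) => palindrome
Longest palindromic substring: "fdf" with length 3

3


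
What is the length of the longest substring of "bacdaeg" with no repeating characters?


Input: "bacdaeg"
Sliding window (track last position of each char):
  Position 0 ('b'): window [0,0] length 1 -- new best
  Position 1 ('a'): window [0,1] length 2 -- new best
  Position 2 ('c'): window [0,2] length 3 -- new best
  Position 3 ('d'): window [0,3] length 4 -- new best
  Position 4 ('a'): repeat (last at 1), move window start to 2
  Position 4 ('a'): window [2,4] length 3
  Position 5 ('e'): window [2,5] length 4
  Position 6 ('g'): window [2,6] length 5 -- new best
Longest substring with no repeats: "cdaeg" with length 5

5


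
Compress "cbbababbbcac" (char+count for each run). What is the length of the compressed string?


Input: cbbababbbcac
Runs:
  'c' x 1 => "c1"
  'b' x 2 => "b2"
  'a' x 1 => "a1"
  'b' x 1 => "b1"
  'a' x 1 => "a1"
  'b' x 3 => "b3"
  'c' x 1 => "c1"
  'a' x 1 => "a1"
  'c' x 1 => "c1"
Compressed: "c1b2a1b1a1b3c1a1c1"
Compressed length: 18

18


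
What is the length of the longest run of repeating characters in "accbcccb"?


Input: "accbcccb"
Scanning for longest run:
  Position 1 ('c'): new char, reset run to 1
  Position 2 ('c'): continues run of 'c', length=2
  Position 3 ('b'): new char, reset run to 1
  Position 4 ('c'): new char, reset run to 1
  Position 5 ('c'): continues run of 'c', length=2
  Position 6 ('c'): continues run of 'c', length=3
  Position 7 ('b'): new char, reset run to 1
Longest run: 'c' with length 3

3


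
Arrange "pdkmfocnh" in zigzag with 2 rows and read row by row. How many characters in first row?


Zigzag "pdkmfocnh" into 2 rows:
Placing characters:
  'p' => row 0
  'd' => row 1
  'k' => row 0
  'm' => row 1
  'f' => row 0
  'o' => row 1
  'c' => row 0
  'n' => row 1
  'h' => row 0
Rows:
  Row 0: "pkfch"
  Row 1: "dmon"
First row length: 5

5


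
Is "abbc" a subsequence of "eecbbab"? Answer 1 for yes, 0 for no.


Check if "abbc" is a subsequence of "eecbbab"
Greedy scan:
  Position 0 ('e'): no match needed
  Position 1 ('e'): no match needed
  Position 2 ('c'): no match needed
  Position 3 ('b'): no match needed
  Position 4 ('b'): no match needed
  Position 5 ('a'): matches sub[0] = 'a'
  Position 6 ('b'): matches sub[1] = 'b'
Only matched 2/4 characters => not a subsequence

0


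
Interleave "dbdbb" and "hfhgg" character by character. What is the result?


Interleaving "dbdbb" and "hfhgg":
  Position 0: 'd' from first, 'h' from second => "dh"
  Position 1: 'b' from first, 'f' from second => "bf"
  Position 2: 'd' from first, 'h' from second => "dh"
  Position 3: 'b' from first, 'g' from second => "bg"
  Position 4: 'b' from first, 'g' from second => "bg"
Result: dhbfdhbgbg

dhbfdhbgbg


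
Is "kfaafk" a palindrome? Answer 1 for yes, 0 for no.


Input: kfaafk
Reversed: kfaafk
  Compare pos 0 ('k') with pos 5 ('k'): match
  Compare pos 1 ('f') with pos 4 ('f'): match
  Compare pos 2 ('a') with pos 3 ('a'): match
Result: palindrome

1


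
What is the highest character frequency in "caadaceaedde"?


Input: caadaceaedde
Character counts:
  'a': 4
  'c': 2
  'd': 3
  'e': 3
Maximum frequency: 4

4


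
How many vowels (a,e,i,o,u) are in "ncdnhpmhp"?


Input: ncdnhpmhp
Checking each character:
  'n' at position 0: consonant
  'c' at position 1: consonant
  'd' at position 2: consonant
  'n' at position 3: consonant
  'h' at position 4: consonant
  'p' at position 5: consonant
  'm' at position 6: consonant
  'h' at position 7: consonant
  'p' at position 8: consonant
Total vowels: 0

0


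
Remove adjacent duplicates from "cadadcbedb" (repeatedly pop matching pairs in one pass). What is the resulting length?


Input: cadadcbedb
Stack-based adjacent duplicate removal:
  Read 'c': push. Stack: c
  Read 'a': push. Stack: ca
  Read 'd': push. Stack: cad
  Read 'a': push. Stack: cada
  Read 'd': push. Stack: cadad
  Read 'c': push. Stack: cadadc
  Read 'b': push. Stack: cadadcb
  Read 'e': push. Stack: cadadcbe
  Read 'd': push. Stack: cadadcbed
  Read 'b': push. Stack: cadadcbedb
Final stack: "cadadcbedb" (length 10)

10


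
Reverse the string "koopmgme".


Input: koopmgme
Reading characters right to left:
  Position 7: 'e'
  Position 6: 'm'
  Position 5: 'g'
  Position 4: 'm'
  Position 3: 'p'
  Position 2: 'o'
  Position 1: 'o'
  Position 0: 'k'
Reversed: emgmpook

emgmpook


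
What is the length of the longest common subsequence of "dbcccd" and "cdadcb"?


LCS of "dbcccd" and "cdadcb"
DP table:
           c    d    a    d    c    b
      0    0    0    0    0    0    0
  d   0    0    1    1    1    1    1
  b   0    0    1    1    1    1    2
  c   0    1    1    1    1    2    2
  c   0    1    1    1    1    2    2
  c   0    1    1    1    1    2    2
  d   0    1    2    2    2    2    2
LCS length = dp[6][6] = 2

2


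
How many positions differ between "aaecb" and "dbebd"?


Comparing "aaecb" and "dbebd" position by position:
  Position 0: 'a' vs 'd' => DIFFER
  Position 1: 'a' vs 'b' => DIFFER
  Position 2: 'e' vs 'e' => same
  Position 3: 'c' vs 'b' => DIFFER
  Position 4: 'b' vs 'd' => DIFFER
Positions that differ: 4

4


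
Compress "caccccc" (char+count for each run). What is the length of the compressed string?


Input: caccccc
Runs:
  'c' x 1 => "c1"
  'a' x 1 => "a1"
  'c' x 5 => "c5"
Compressed: "c1a1c5"
Compressed length: 6

6


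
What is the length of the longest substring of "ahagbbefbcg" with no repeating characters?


Input: "ahagbbefbcg"
Sliding window (track last position of each char):
  Position 0 ('a'): window [0,0] length 1 -- new best
  Position 1 ('h'): window [0,1] length 2 -- new best
  Position 2 ('a'): repeat (last at 0), move window start to 1
  Position 2 ('a'): window [1,2] length 2
  Position 3 ('g'): window [1,3] length 3 -- new best
  Position 4 ('b'): window [1,4] length 4 -- new best
  Position 5 ('b'): repeat (last at 4), move window start to 5
  Position 5 ('b'): window [5,5] length 1
  Position 6 ('e'): window [5,6] length 2
  Position 7 ('f'): window [5,7] length 3
  Position 8 ('b'): repeat (last at 5), move window start to 6
  Position 8 ('b'): window [6,8] length 3
  Position 9 ('c'): window [6,9] length 4
  Position 10 ('g'): window [6,10] length 5 -- new best
Longest substring with no repeats: "efbcg" with length 5

5


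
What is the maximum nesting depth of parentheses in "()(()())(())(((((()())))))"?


Input: "()(()())(())(((((()())))))"
Tracking depth:
  Position 0 '(': depth becomes 1
  Position 1 ')': depth becomes 0
  Position 2 '(': depth becomes 1
  Position 3 '(': depth becomes 2
  Position 4 ')': depth becomes 1
  Position 5 '(': depth becomes 2
  Position 6 ')': depth becomes 1
  Position 7 ')': depth becomes 0
  Position 8 '(': depth becomes 1
  Position 9 '(': depth becomes 2
  Position 10 ')': depth becomes 1
  Position 11 ')': depth becomes 0
  Position 12 '(': depth becomes 1
  Position 13 '(': depth becomes 2
  Position 14 '(': depth becomes 3
  Position 15 '(': depth becomes 4
  Position 16 '(': depth becomes 5
  Position 17 '(': depth becomes 6
  Position 18 ')': depth becomes 5
  Position 19 '(': depth becomes 6
  Position 20 ')': depth becomes 5
  Position 21 ')': depth becomes 4
  Position 22 ')': depth becomes 3
  Position 23 ')': depth becomes 2
  Position 24 ')': depth becomes 1
  Position 25 ')': depth becomes 0
Maximum depth reached: 6

6


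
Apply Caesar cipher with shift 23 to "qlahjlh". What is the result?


Caesar cipher: shift "qlahjlh" by 23
  'q' (pos 16) + 23 = pos 13 = 'n'
  'l' (pos 11) + 23 = pos 8 = 'i'
  'a' (pos 0) + 23 = pos 23 = 'x'
  'h' (pos 7) + 23 = pos 4 = 'e'
  'j' (pos 9) + 23 = pos 6 = 'g'
  'l' (pos 11) + 23 = pos 8 = 'i'
  'h' (pos 7) + 23 = pos 4 = 'e'
Result: nixegie

nixegie


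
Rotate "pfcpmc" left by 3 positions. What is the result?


Input: "pfcpmc", rotate left by 3
First 3 characters: "pfc"
Remaining characters: "pmc"
Concatenate remaining + first: "pmc" + "pfc" = "pmcpfc"

pmcpfc


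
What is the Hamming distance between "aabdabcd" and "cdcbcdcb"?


Comparing "aabdabcd" and "cdcbcdcb" position by position:
  Position 0: 'a' vs 'c' => differ
  Position 1: 'a' vs 'd' => differ
  Position 2: 'b' vs 'c' => differ
  Position 3: 'd' vs 'b' => differ
  Position 4: 'a' vs 'c' => differ
  Position 5: 'b' vs 'd' => differ
  Position 6: 'c' vs 'c' => same
  Position 7: 'd' vs 'b' => differ
Total differences (Hamming distance): 7

7


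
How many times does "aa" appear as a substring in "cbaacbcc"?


Searching for "aa" in "cbaacbcc"
Scanning each position:
  Position 0: "cb" => no
  Position 1: "ba" => no
  Position 2: "aa" => MATCH
  Position 3: "ac" => no
  Position 4: "cb" => no
  Position 5: "bc" => no
  Position 6: "cc" => no
Total occurrences: 1

1


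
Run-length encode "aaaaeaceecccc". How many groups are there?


Input: aaaaeaceecccc
Scanning for consecutive runs:
  Group 1: 'a' x 4 (positions 0-3)
  Group 2: 'e' x 1 (positions 4-4)
  Group 3: 'a' x 1 (positions 5-5)
  Group 4: 'c' x 1 (positions 6-6)
  Group 5: 'e' x 2 (positions 7-8)
  Group 6: 'c' x 4 (positions 9-12)
Total groups: 6

6


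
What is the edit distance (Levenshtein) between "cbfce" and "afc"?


Computing edit distance: "cbfce" -> "afc"
DP table:
           a    f    c
      0    1    2    3
  c   1    1    2    2
  b   2    2    2    3
  f   3    3    2    3
  c   4    4    3    2
  e   5    5    4    3
Edit distance = dp[5][3] = 3

3


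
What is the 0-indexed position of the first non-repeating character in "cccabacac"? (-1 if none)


Input: cccabacac
Character frequencies:
  'a': 3
  'b': 1
  'c': 5
Scanning left to right for freq == 1:
  Position 0 ('c'): freq=5, skip
  Position 1 ('c'): freq=5, skip
  Position 2 ('c'): freq=5, skip
  Position 3 ('a'): freq=3, skip
  Position 4 ('b'): unique! => answer = 4

4


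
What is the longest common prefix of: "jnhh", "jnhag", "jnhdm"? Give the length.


Words: jnhh, jnhag, jnhdm
  Position 0: all 'j' => match
  Position 1: all 'n' => match
  Position 2: all 'h' => match
  Position 3: ('h', 'a', 'd') => mismatch, stop
LCP = "jnh" (length 3)

3


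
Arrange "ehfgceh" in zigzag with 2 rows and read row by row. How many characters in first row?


Zigzag "ehfgceh" into 2 rows:
Placing characters:
  'e' => row 0
  'h' => row 1
  'f' => row 0
  'g' => row 1
  'c' => row 0
  'e' => row 1
  'h' => row 0
Rows:
  Row 0: "efch"
  Row 1: "hge"
First row length: 4

4


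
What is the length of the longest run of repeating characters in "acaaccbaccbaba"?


Input: "acaaccbaccbaba"
Scanning for longest run:
  Position 1 ('c'): new char, reset run to 1
  Position 2 ('a'): new char, reset run to 1
  Position 3 ('a'): continues run of 'a', length=2
  Position 4 ('c'): new char, reset run to 1
  Position 5 ('c'): continues run of 'c', length=2
  Position 6 ('b'): new char, reset run to 1
  Position 7 ('a'): new char, reset run to 1
  Position 8 ('c'): new char, reset run to 1
  Position 9 ('c'): continues run of 'c', length=2
  Position 10 ('b'): new char, reset run to 1
  Position 11 ('a'): new char, reset run to 1
  Position 12 ('b'): new char, reset run to 1
  Position 13 ('a'): new char, reset run to 1
Longest run: 'a' with length 2

2


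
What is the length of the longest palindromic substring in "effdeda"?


Input: "effdeda"
Checking substrings for palindromes:
  [3:6] "ded" (len 3) => palindrome
  [1:3] "ff" (len 2) => palindrome
Longest palindromic substring: "ded" with length 3

3


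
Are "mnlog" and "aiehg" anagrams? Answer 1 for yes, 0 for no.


Strings: "mnlog", "aiehg"
Sorted first:  glmno
Sorted second: aeghi
Differ at position 0: 'g' vs 'a' => not anagrams

0


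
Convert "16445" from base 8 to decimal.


Input: "16445" in base 8
Positional expansion:
  Digit '1' (value 1) x 8^4 = 4096
  Digit '6' (value 6) x 8^3 = 3072
  Digit '4' (value 4) x 8^2 = 256
  Digit '4' (value 4) x 8^1 = 32
  Digit '5' (value 5) x 8^0 = 5
Sum = 7461

7461


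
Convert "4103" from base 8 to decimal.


Input: "4103" in base 8
Positional expansion:
  Digit '4' (value 4) x 8^3 = 2048
  Digit '1' (value 1) x 8^2 = 64
  Digit '0' (value 0) x 8^1 = 0
  Digit '3' (value 3) x 8^0 = 3
Sum = 2115

2115


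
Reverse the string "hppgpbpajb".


Input: hppgpbpajb
Reading characters right to left:
  Position 9: 'b'
  Position 8: 'j'
  Position 7: 'a'
  Position 6: 'p'
  Position 5: 'b'
  Position 4: 'p'
  Position 3: 'g'
  Position 2: 'p'
  Position 1: 'p'
  Position 0: 'h'
Reversed: bjapbpgpph

bjapbpgpph


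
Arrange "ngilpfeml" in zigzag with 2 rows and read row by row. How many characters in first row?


Zigzag "ngilpfeml" into 2 rows:
Placing characters:
  'n' => row 0
  'g' => row 1
  'i' => row 0
  'l' => row 1
  'p' => row 0
  'f' => row 1
  'e' => row 0
  'm' => row 1
  'l' => row 0
Rows:
  Row 0: "nipel"
  Row 1: "glfm"
First row length: 5

5
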